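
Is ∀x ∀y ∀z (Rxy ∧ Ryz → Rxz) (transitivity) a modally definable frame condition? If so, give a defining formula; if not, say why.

Definable; □q → □□q defines it

This is a Sahlqvist condition; the 4 axiom □q → □□q defines it.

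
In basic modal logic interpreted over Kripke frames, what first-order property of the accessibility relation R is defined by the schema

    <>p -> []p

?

Suppose ◇p→□p is valid. Take Rxy, Rxz and set V(p)={y}. Then ◇p at x, so □p at x, so p at z, i.e. z=y.

Partial functionality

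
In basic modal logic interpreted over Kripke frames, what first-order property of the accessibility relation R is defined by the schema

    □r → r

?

reflexivity

Suppose □r→r is valid. At any x set V(r)={w : Rxw}. Then □r holds at x, so r holds at x, i.e. Rxx.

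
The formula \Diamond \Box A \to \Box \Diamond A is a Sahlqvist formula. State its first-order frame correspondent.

convergence

Suppose ◇□A→□◇A is valid. Take Rxy, Rxz and set V(A)={w : Ryw}. Then □A at y so ◇□A at x, so □◇A at x, so ◇A at z, giving w with Rzw and Ryw.
The converse is a direct semantic check.
So the correspondent is convergence.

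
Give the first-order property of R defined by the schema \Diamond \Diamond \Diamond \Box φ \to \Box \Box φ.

This is a Sahlqvist (Geach-type) schema ◇^3□^1φ → □^2◇^0φ.
First-order correspondent: \forall x \forall y \forall z ((x R^3 y \wedge x R^2 z) \to \exists w (yRw \wedge z = w)).

\forall x \forall y \forall z ((x R^3 y \wedge x R^2 z) \to \exists w (yRw \wedge z = w))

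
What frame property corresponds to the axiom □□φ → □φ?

density: ∀x ∀y (Rxy → ∃z (Rxz ∧ Rzy))

Suppose □□φ→□φ is valid. Take Rxy and set V(φ)={w : xR²w}. Then □□φ at x, so □φ at x, so φ at y, i.e. ∃z(Rxz∧Rzy).
The converse is a direct semantic check.
Frame condition: ∀x ∀y (Rxy → ∃z (Rxz ∧ Rzy)).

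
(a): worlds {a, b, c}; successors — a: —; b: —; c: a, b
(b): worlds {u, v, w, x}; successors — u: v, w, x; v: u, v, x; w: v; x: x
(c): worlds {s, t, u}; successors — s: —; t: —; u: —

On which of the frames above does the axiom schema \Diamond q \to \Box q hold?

This is the axiom for partial functionality; its first-order frame correspondent is \forall x \forall y \forall z (Rxy \wedge Rxz \to y = z).
(a): fails — c sees both a and b.
(b): fails — u sees both v and w.
(c): satisfies the condition.
Valid on: (c).

(c)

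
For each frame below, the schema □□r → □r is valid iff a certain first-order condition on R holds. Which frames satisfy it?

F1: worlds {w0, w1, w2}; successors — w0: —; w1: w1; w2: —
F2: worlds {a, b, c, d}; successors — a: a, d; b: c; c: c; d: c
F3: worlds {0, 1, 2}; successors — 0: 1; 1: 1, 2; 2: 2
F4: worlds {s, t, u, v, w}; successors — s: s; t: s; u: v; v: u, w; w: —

F1, F2, F3

Frame correspondent (Sahlqvist): ∀x ∀y (Rxy → ∃z (Rxz ∧ Rzy)) — i.e. density.
F1: condition met.
F2: condition met.
F3: condition met.
F4: fails — Ruv but no z with Ruz and Rzv.
Valid on: F1, F2, F3.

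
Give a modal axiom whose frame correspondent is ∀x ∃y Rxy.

The condition is seriality. The D schema □q → ◇q defines it.
Suppose □q→◇q is valid. At any x set V(q)=W. Then □q at x, so ◇q at x, so x has a successor.

□q → ◇q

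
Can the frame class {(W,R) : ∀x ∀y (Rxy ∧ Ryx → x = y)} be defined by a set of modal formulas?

If a class were modally definable it would be closed under surjective bounded morphisms (Goldblatt–Thomason).
The 6-cycle (worlds 0,1,2,3,4,5 with 0→1→2→3→4→5→0) is antisymmetric. Sending even-indexed worlds to a and odd-indexed worlds to b is a surjective bounded morphism onto the two-world frame with a↔b, which is not antisymmetric.
So the class is not modally definable.

No — not modally definable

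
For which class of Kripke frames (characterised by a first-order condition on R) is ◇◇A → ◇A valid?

transitivity

Replacing A by ¬A and contraposing gives the equivalent schema □A → □□A.
Suppose □A→□□A is valid. Take Rxy, Ryz and set V(A)={w : Rxw}. Then □A at x, so □□A at x, so □A at y, so A at z, i.e. Rxz.
Conversely, any frame satisfying ∀x ∀y ∀z (Rxy ∧ Ryz → Rxz) validates the schema.
Frame condition: ∀x ∀y ∀z (Rxy ∧ Ryz → Rxz).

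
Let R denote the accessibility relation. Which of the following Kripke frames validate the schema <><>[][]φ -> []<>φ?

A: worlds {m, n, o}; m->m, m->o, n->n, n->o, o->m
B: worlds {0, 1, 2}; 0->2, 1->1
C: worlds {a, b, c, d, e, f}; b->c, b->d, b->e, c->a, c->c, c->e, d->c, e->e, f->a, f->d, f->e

A, B

Frame correspondent (Sahlqvist): forall x forall y forall z ((x R^2 y & xRz) -> exists w (y R^2 w & zRw)) — i.e. a generalized confluence (Geach) condition.
A: condition met.
B: condition met.
C: fails — bR²a, bRc but no w with aR²w and cRw.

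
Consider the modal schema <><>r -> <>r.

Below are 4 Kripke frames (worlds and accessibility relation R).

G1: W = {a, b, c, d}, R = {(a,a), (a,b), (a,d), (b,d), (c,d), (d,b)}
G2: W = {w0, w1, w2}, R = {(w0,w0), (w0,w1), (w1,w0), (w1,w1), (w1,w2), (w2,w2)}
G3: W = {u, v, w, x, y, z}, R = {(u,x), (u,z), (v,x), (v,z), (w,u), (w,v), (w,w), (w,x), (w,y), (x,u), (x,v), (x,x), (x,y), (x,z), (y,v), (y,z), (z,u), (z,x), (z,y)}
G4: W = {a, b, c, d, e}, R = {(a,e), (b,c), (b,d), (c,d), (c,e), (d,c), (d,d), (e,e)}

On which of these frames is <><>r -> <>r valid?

Frame correspondent (Sahlqvist): forall x forall y forall z (Rxy & Ryz -> Rxz) — i.e. transitivity.
G1: fails — Rcd and Rdb but not Rcb.
G2: fails — Rw0w1 and Rw1w2 but not Rw0w2.
G3: fails — Rvz and Rzu but not Rvu.
G4: fails — Rbc and Rce but not Rbe.

none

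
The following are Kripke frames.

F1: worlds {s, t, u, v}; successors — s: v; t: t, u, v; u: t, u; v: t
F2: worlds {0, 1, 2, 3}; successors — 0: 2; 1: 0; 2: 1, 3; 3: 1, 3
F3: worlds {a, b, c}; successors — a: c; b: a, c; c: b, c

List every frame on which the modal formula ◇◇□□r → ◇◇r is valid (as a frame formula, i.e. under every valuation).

The schema corresponds to a generalized confluence (Geach) condition: ∀x ∀y (xR²y → ∃w (yR²w ∧ xR²w)).
F1: satisfies the condition.
F2: fails — 0R²1 but no w with 1R²w and 0R²w.
F3: satisfies the condition.
Valid on: F1, F3.

F1, F3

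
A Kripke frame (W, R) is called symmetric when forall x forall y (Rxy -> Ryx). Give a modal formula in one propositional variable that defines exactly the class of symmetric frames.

p → □◇p

The condition is symmetry. The B schema p → □◇p defines it.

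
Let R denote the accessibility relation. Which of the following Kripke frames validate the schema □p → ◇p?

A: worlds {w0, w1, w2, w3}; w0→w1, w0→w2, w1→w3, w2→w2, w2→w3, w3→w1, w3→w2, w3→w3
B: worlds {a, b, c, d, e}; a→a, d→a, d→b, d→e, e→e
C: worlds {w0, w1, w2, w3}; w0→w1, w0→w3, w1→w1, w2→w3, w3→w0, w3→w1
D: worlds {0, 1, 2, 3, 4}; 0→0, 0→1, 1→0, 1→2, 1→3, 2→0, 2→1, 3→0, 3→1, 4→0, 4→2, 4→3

A, C, D

The schema corresponds to seriality: ∀x ∃y Rxy.
A: holds.
B: fails — world b has no successor.
C: holds.
D: holds.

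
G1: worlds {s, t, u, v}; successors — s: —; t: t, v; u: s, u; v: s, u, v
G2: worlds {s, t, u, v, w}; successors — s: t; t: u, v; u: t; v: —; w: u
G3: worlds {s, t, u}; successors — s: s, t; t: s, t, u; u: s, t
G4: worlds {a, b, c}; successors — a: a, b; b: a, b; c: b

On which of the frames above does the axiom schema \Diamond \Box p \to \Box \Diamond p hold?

Frame correspondent (Sahlqvist): \forall x \forall y \forall z (Rxy \wedge Rxz \to \exists w (Ryw \wedge Rzw)) — i.e. convergence.
G1: fails — Ruu and Rus but u and s have no common successor.
G2: fails — Rtv and Rtv but v and v have no common successor.
G3: holds.
G4: holds.

G3, G4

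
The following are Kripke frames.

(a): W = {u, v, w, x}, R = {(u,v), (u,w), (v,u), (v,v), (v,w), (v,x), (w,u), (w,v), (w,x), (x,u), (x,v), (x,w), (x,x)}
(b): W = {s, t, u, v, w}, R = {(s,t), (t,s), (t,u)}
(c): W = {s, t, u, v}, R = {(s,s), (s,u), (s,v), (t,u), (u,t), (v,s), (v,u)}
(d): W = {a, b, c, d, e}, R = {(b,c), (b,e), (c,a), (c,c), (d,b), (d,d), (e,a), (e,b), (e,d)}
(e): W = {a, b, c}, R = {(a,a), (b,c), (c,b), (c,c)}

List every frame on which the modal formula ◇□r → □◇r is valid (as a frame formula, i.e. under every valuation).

The schema corresponds to convergence: ∀x ∀y ∀z (Rxy ∧ Rxz → ∃w (Ryw ∧ Rzw)).
(a): ✓.
(b): fails — Rtu and Rtu but u and u have no common successor.
(c): fails — Rsv and Rsu but v and u have no common successor.
(d): fails — Rcc and Rca but c and a have no common successor.
(e): ✓.
Valid on: (a), (e).

(a), (e)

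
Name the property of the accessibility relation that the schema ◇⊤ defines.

◇⊤ holds at w iff w has a successor, so frame-validity of ◇⊤ is exactly seriality. Equivalently via □φ → ◇φ:
Suppose □φ→◇φ is valid. At any x set V(φ)=W. Then □φ at x, so ◇φ at x, so x has a successor.
Conversely, on a frame with seriality the schema holds at every world under every valuation.
So the correspondent is seriality.

seriality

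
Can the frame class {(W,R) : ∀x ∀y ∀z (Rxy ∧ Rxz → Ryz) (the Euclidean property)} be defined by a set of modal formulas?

Yes, by ◇r → □◇r

This is a Sahlqvist condition; the 5 axiom ◇r → □◇r defines it.
Suppose ◇r→□◇r is valid. Take Rxy, Rxz and set V(r)={y}. Then ◇r at x, so □◇r at x, so ◇r at z, so some w with Rzw has r; w=y, i.e. Rzy. By symmetry of the argument, Ryz.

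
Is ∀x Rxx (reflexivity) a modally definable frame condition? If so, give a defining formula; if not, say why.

The condition is reflexivity. A defining modal formula is □q → q.
Suppose □q→q is valid. At any x set V(q)={w : Rxw}. Then □q holds at x, so q holds at x, i.e. Rxx.

Yes, by □q → q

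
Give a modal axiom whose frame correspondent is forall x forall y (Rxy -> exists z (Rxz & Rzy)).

□□s → □s

This is density; the standard corresponding axiom is C4: □□s → □s.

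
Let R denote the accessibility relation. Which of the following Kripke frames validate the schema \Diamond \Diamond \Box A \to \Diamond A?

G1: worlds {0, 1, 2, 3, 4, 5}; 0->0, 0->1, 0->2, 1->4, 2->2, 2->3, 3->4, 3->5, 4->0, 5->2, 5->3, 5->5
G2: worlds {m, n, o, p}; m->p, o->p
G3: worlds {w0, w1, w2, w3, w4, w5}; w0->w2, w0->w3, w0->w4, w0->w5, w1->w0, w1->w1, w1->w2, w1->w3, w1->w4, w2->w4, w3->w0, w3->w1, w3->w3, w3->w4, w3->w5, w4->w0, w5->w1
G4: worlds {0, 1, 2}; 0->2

This is the axiom for a generalized confluence (Geach) condition; its first-order frame correspondent is \forall x \forall y (x R^2 y \to \exists w (yRw \wedge xRw)).
G1: fails — 0R²1 but no w with 1Rw and 0Rw.
G2: ✓.
G3: fails — w0R²w4 but no w with w4Rw and w0Rw.
G4: ✓.

G2, G4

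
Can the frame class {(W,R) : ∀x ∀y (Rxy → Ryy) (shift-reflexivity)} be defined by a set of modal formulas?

Definable; □(□p → p) defines it

This is a Sahlqvist condition; the T□ axiom □(□p → p) defines it.
Suppose □(□p→p) is valid. Take Rxy and set V(p)={w : Ryw}. Then at y, □p holds; since □(□p→p) at x, □p→p at y, so p at y, i.e. Ryy.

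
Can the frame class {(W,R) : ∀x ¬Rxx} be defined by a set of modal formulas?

No

Any modally definable frame class is closed under surjective bounded morphisms.
The 3-cycle (worlds 0,1,2 with 0→1→2→0) is irreflexive, and the map sending every world to a single reflexive point • is a surjective bounded morphism (forth: every edge maps to (•,•); back: every world has a successor). So any modal formula valid on the 3-cycle is also valid on the reflexive point, which is not irreflexive.
So no modal formula (or set of formulas) defines exactly the irreflexive frames.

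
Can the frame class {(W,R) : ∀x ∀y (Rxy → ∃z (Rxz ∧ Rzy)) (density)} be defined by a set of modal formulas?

Yes, by □□q → □q

Yes: it is density, defined by the C4 schema □□q → □q.
Suppose □□q→□q is valid. Take Rxy and set V(q)={w : xR²w}. Then □□q at x, so □q at x, so q at y, i.e. ∃z(Rxz∧Rzy).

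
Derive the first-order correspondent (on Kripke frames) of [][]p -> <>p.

forall x exists w (x R^2 w & xRw)

This is a Sahlqvist (Geach-type) schema ◇^0□^2p → □^0◇^1p.
First-order correspondent: forall x exists w (x R^2 w & xRw).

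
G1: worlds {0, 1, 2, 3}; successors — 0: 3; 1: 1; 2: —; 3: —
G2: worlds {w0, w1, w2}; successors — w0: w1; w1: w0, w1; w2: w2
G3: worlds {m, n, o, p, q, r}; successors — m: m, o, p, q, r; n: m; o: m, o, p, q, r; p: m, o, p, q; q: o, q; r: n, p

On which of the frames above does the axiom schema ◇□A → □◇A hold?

G2

The schema corresponds to convergence: ∀x ∀y ∀z (Rxy ∧ Rxz → ∃w (Ryw ∧ Rzw)).
G1: fails — R03 and R03 but 3 and 3 have no common successor.
G2: condition met.
G3: fails — Rmr and Rmq but r and q have no common successor.
Valid on: G2.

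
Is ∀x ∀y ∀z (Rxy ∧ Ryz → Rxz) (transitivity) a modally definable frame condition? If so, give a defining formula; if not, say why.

Yes: it is transitivity, defined by the 4 schema □q → □□q.
Suppose □q→□□q is valid. Take Rxy, Ryz and set V(q)={w : Rxw}. Then □q at x, so □□q at x, so □q at y, so q at z, i.e. Rxz.

Definable; □q → □□q defines it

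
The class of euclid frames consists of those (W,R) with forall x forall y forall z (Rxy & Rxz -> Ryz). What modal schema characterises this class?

◇r → □◇r

This is the Euclidean property; the standard corresponding axiom is 5: ◇r → □◇r.
Suppose ◇r→□◇r is valid. Take Rxy, Rxz and set V(r)={y}. Then ◇r at x, so □◇r at x, so ◇r at z, so some w with Rzw has r; w=y, i.e. Rzy. By symmetry of the argument, Ryz.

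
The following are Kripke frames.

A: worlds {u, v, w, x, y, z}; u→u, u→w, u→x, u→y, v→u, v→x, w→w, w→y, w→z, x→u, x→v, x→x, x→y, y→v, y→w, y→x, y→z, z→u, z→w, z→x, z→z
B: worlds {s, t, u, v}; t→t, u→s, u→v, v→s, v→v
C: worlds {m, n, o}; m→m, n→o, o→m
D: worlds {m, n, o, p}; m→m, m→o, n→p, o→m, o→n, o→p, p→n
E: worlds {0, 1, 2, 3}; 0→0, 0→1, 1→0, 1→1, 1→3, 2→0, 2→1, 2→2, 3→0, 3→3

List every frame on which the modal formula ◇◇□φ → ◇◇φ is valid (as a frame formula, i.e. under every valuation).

A, C, E

This is the axiom for a generalized confluence (Geach) condition; its first-order frame correspondent is ∀x ∀y (xR²y → ∃w (yRw ∧ xR²w)).
A: condition met.
B: fails — uR²s but no w with sRw and uR²w.
C: condition met.
D: fails — nR²n but no w with nRw and nR²w.
E: condition met.
Valid on: A, C, E.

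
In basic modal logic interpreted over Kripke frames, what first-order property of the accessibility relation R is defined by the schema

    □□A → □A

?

Density

This is the C4 axiom.
It corresponds to density: ∀x ∀y (Rxy → ∃z (Rxz ∧ Rzy)).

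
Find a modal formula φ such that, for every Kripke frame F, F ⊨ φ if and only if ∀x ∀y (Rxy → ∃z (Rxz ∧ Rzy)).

□□s → □s

The condition is density. The C4 schema □□s → □s defines it.
Suppose □□s→□s is valid. Take Rxy and set V(s)={w : xR²w}. Then □□s at x, so □s at x, so s at y, i.e. ∃z(Rxz∧Rzy).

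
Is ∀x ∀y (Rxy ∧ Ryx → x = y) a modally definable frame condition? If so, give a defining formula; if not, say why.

Modal frame validity is preserved under surjective bounded morphisms.
The 6-cycle (worlds 0,1,2,3,4,5 with 0→1→2→3→4→5→0) is antisymmetric. Sending even-indexed worlds to • and odd-indexed worlds to ∘ is a surjective bounded morphism onto the two-world frame with •↔∘, which is not antisymmetric.
So the class is not modally definable.

No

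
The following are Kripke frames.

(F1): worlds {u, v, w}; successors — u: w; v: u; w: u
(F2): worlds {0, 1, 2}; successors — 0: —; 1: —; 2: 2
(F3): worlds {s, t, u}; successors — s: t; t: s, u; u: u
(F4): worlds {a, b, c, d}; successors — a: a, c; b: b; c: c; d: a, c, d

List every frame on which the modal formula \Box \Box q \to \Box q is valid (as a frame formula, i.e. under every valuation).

(F2), (F4)

This is the axiom for density; its first-order frame correspondent is \forall x \forall y (Rxy \to \exists z (Rxz \wedge Rzy)).
(F1): fails — Rvu but no z with Rvz and Rzu.
(F2): ✓.
(F3): fails — Rts but no z with Rtz and Rzs.
(F4): ✓.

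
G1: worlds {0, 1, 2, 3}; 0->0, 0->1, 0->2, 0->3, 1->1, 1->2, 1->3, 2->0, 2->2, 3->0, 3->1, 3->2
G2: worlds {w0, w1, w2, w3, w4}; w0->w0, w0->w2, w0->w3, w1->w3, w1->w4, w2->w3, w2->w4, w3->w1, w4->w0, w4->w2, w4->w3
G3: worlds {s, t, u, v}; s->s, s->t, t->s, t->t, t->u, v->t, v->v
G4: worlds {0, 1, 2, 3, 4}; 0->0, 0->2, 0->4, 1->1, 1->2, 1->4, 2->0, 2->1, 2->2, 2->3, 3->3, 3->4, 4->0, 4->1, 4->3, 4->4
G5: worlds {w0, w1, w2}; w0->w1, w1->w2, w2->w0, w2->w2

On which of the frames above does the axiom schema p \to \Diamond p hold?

This is the axiom for reflexivity; its first-order frame correspondent is \forall x Rxx.
G1: fails — world 3 does not see itself.
G2: fails — world w1 does not see itself.
G3: fails — world u does not see itself.
G4: satisfies the condition.
G5: fails — world w0 does not see itself.
Valid on: G4.

G4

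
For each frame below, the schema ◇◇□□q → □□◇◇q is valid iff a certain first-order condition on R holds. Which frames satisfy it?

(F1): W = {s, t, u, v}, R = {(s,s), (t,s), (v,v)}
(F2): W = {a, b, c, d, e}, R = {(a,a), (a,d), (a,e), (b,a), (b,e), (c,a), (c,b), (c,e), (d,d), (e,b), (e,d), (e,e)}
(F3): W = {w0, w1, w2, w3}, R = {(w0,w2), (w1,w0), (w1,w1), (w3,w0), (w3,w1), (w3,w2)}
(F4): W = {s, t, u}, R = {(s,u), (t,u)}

(F1), (F2), (F4)

This is the axiom for a generalized confluence (Geach) condition; its first-order frame correspondent is ∀x ∀y ∀z ((xR²y ∧ xR²z) → ∃w (yR²w ∧ zR²w)).
(F1): ✓.
(F2): ✓.
(F3): fails — w1R²w0, w1R²w0 but no w with w0R²w and w0R²w.
(F4): ✓.
Valid on: (F1), (F2), (F4).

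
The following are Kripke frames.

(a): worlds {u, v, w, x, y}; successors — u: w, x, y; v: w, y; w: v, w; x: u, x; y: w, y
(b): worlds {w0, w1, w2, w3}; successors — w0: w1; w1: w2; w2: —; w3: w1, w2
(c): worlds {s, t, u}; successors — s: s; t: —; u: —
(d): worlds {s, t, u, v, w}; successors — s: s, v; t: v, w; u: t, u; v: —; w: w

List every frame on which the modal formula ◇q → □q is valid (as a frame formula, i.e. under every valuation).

(c)

This is the axiom for partial functionality; its first-order frame correspondent is ∀x ∀y ∀z (Rxy ∧ Rxz → y = z).
(a): fails — u sees both w and x.
(b): fails — w3 sees both w1 and w2.
(c): ✓.
(d): fails — s sees both s and v.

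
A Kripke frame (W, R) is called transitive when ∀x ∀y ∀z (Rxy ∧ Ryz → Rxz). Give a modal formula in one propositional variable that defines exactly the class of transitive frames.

The condition is transitivity. The 4 schema □r → □□r defines it.
Suppose □r→□□r is valid. Take Rxy, Ryz and set V(r)={w : Rxw}. Then □r at x, so □□r at x, so □r at y, so r at z, i.e. Rxz.

□r → □□r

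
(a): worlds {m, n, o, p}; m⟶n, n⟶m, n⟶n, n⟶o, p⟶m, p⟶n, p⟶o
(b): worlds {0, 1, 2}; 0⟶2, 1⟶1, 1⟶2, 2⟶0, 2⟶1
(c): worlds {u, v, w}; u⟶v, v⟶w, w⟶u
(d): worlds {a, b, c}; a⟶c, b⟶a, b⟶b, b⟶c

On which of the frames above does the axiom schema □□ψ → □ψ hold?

Frame correspondent (Sahlqvist): ∀x ∀y (Rxy → ∃z (Rxz ∧ Rzy)) — i.e. density.
(a): satisfies the condition.
(b): fails — R02 but no z with R0z and Rz2.
(c): fails — Ruv but no z with Ruz and Rzv.
(d): fails — Rac but no z with Raz and Rzc.

(a)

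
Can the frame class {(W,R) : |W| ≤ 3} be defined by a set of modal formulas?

Not modally definable

Modal frame validity is preserved under disjoint unions.
Any modal formula valid on each of 4 disjoint one-world frames is valid on their disjoint union (validity is preserved under disjoint unions). Each one-world frame has |W|=1≤3, but the union has |W|=4.
Hence having at most 3 worlds is not modally definable.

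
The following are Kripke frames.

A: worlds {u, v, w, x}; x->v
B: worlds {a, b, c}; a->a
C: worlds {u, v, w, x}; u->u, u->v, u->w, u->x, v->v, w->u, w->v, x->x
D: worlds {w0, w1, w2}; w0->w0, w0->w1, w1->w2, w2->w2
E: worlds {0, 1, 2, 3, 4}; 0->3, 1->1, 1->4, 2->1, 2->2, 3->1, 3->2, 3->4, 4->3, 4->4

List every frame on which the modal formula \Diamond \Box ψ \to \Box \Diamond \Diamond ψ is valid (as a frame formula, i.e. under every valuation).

B, E

This is the axiom for a generalized confluence (Geach) condition; its first-order frame correspondent is \forall x \forall y \forall z ((xRy \wedge xRz) \to \exists w (yRw \wedge z R^2 w)).
A: fails — xRv, xRv but no t with vRt and vR²t.
B: holds.
C: fails — uRv, uRx but no t with vRt and xR²t.
D: fails — w0Rw0, w0Rw1 but no w with w0Rw and w1R²w.
E: holds.
Valid on: B, E.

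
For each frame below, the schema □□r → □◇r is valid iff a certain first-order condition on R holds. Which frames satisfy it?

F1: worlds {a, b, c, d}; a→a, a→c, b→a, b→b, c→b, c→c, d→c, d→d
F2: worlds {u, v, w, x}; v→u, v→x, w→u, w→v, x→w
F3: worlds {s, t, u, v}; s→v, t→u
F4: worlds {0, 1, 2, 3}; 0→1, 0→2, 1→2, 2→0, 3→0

The schema corresponds to a generalized confluence (Geach) condition: ∀x ∀z (xRz → ∃w (xR²w ∧ zRw)).
F1: holds.
F2: fails — vRu but no t with vR²t and uRt.
F3: fails — sRv but no w with sR²w and vRw.
F4: holds.
Valid on: F1, F4.

F1, F4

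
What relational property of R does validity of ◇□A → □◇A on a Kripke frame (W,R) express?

convergence: ∀x ∀y ∀z (Rxy ∧ Rxz → ∃w (Ryw ∧ Rzw))

Suppose ◇□A→□◇A is valid. Take Rxy, Rxz and set V(A)={w : Ryw}. Then □A at y so ◇□A at x, so □◇A at x, so ◇A at z, giving w with Rzw and Ryw.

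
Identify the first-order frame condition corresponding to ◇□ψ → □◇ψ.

Suppose ◇□ψ→□◇ψ is valid. Take Rxy, Rxz and set V(ψ)={w : Ryw}. Then □ψ at y so ◇□ψ at x, so □◇ψ at x, so ◇ψ at z, giving w with Rzw and Ryw.

convergence: ∀x ∀y ∀z (Rxy ∧ Rxz → ∃w (Ryw ∧ Rzw))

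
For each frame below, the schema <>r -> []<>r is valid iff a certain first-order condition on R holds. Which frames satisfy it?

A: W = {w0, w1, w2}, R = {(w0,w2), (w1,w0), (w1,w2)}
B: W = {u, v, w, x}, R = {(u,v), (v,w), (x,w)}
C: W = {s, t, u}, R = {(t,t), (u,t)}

Frame correspondent (Sahlqvist): forall x forall y forall z (Rxy & Rxz -> Ryz) — i.e. the Euclidean property.
A: fails — Rw0w2 and Rw0w2 but not Rw2w2.
B: fails — Ruv and Ruv but not Rvv.
C: satisfies the condition.
Valid on: C.

C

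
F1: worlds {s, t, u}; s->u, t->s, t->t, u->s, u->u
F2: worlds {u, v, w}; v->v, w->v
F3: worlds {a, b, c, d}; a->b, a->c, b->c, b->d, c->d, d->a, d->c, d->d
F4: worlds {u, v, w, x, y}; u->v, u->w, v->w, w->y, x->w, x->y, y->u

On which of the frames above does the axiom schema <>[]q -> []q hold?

The schema corresponds to the Euclidean property: forall x forall y forall z (Rxy & Rxz -> Ryz).
F1: fails — Rts and Rts but not Rss.
F2: holds.
F3: fails — Rab and Rab but not Rbb.
F4: fails — Ruv and Ruv but not Rvv.

F2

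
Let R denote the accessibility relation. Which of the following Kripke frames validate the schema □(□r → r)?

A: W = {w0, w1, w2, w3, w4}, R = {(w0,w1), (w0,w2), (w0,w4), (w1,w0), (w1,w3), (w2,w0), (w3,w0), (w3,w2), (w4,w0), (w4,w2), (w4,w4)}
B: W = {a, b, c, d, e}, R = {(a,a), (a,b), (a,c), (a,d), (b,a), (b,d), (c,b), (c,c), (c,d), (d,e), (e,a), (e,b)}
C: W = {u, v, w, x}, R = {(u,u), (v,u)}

Frame correspondent (Sahlqvist): ∀x ∀y (Rxy → Ryy) — i.e. shift-reflexivity.
A: fails — Rw1w0 but not Rw0w0.
B: fails — Rde but not Ree.
C: condition met.
Valid on: C.

C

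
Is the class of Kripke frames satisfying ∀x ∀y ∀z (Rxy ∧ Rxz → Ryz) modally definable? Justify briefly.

Yes — defined by ◇q → □◇q

Yes: it is the Euclidean property, defined by the 5 schema ◇q → □◇q.
Suppose ◇q→□◇q is valid. Take Rxy, Rxz and set V(q)={y}. Then ◇q at x, so □◇q at x, so ◇q at z, so some w with Rzw has q; w=y, i.e. Rzy. By symmetry of the argument, Ryz.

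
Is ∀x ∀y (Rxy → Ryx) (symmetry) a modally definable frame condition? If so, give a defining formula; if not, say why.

This is a Sahlqvist condition; the B axiom p → □◇p defines it.

Yes, by p → □◇p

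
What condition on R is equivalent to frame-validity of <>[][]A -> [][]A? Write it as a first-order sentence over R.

This is a Sahlqvist (Geach-type) schema ◇^1□^2A → □^2◇^0A.
First-order correspondent: forall x forall y forall z ((xRy & x R^2 z) -> exists w (y R^2 w & z = w)).

forall x forall y forall z ((xRy & x R^2 z) -> exists w (y R^2 w & z = w))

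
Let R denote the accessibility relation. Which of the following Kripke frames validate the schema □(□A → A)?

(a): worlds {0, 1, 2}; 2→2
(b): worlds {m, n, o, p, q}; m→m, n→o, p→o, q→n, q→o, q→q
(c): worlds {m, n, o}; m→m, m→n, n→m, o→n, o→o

(a)

Frame correspondent (Sahlqvist): ∀x ∀y (Rxy → Ryy) — i.e. shift-reflexivity.
(a): holds.
(b): fails — Rno but not Roo.
(c): fails — Ron but not Rnn.
Valid on: (a).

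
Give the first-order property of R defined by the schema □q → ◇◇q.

This is a Sahlqvist (Geach-type) schema ◇^0□^1q → □^0◇^2q.
Minimal-valuation argument: fix x; take any y with xR^0y and any z with xR^0z. Set V(q) to the set of worlds R-reachable from y in exactly 1 step. Then □^1q holds at y, so the antecedent holds at x; validity forces ◇^2q at z, giving a w with zR^2w and yR^1w.
First-order correspondent: ∀x ∃w (xRw ∧ xR²w).

∀x ∃w (xRw ∧ xR²w)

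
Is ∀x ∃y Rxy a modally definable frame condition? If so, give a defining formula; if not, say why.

Yes: it is seriality, defined by the D schema □q → ◇q.

Yes, by □q → ◇q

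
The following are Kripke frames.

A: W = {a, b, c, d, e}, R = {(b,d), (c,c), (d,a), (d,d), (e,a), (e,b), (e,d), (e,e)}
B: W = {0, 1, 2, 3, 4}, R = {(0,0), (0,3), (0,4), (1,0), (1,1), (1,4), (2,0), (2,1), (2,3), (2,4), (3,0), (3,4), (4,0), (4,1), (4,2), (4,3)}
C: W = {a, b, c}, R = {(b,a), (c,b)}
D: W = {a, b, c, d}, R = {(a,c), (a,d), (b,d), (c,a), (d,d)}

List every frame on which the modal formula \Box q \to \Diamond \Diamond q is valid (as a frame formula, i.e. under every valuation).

Frame correspondent (Sahlqvist): \forall x \exists w (xRw \wedge x R^2 w) — i.e. a generalized confluence (Geach) condition.
A: fails — at a but no w with aRw and aR²w.
B: ✓.
C: fails — at a but no w with aRw and aR²w.
D: fails — at c but no w with cRw and cR²w.

B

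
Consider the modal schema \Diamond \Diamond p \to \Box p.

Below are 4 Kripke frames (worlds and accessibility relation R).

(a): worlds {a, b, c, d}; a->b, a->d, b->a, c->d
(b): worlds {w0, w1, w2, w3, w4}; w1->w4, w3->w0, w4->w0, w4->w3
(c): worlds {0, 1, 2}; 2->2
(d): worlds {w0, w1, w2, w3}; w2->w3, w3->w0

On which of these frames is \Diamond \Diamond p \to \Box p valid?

(c)

The schema corresponds to a generalized confluence (Geach) condition: \forall x \forall y \forall z ((x R^2 y \wedge xRz) \to \exists w (y = w \wedge z = w)).
(a): fails — aR²a, aRb but a ≠ b.
(b): fails — w1R²w0, w1Rw4 but w0 ≠ w4.
(c): condition met.
(d): fails — w2R²w0, w2Rw3 but w0 ≠ w3.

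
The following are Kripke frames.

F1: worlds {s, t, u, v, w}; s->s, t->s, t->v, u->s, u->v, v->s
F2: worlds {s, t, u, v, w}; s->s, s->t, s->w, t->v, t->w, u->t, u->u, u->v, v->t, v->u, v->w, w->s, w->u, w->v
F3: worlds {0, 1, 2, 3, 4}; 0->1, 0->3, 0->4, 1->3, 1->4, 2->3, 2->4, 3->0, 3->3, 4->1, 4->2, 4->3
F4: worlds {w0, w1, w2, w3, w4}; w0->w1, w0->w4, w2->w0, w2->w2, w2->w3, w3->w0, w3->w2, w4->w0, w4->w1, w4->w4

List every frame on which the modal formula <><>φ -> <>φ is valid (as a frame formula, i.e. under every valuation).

F1

Frame correspondent (Sahlqvist): forall x forall y forall z (Rxy & Ryz -> Rxz) — i.e. transitivity.
F1: satisfies the condition.
F2: fails — Ruv and Rvw but not Ruw.
F3: fails — R43 and R30 but not R40.
F4: fails — Rw0w4 and Rw4w0 but not Rw0w0.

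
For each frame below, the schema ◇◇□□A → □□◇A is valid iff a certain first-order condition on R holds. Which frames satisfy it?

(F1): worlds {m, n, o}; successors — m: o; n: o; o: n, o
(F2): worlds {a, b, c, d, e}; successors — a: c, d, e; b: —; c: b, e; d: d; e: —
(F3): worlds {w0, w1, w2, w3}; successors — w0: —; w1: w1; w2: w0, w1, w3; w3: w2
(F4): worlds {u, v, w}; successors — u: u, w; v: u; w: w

(F1), (F4)

The schema corresponds to a generalized confluence (Geach) condition: ∀x ∀y ∀z ((xR²y ∧ xR²z) → ∃w (yR²w ∧ zRw)).
(F1): satisfies the condition.
(F2): fails — aR²b, aR²b but no w with bR²w and bRw.
(F3): fails — w3R²w0, w3R²w0 but no w with w0R²w and w0Rw.
(F4): satisfies the condition.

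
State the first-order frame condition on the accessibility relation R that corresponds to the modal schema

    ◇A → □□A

∀x ∀y ∀z ((xRy ∧ xR²z) → ∃w (y = w ∧ z = w))

This is a Sahlqvist (Geach-type) schema ◇^1□^0A → □^2◇^0A.
Minimal-valuation argument: fix x; take any y with xR^1y and any z with xR^2z. Set V(A) to the set of worlds R-reachable from y in exactly 0 steps. Then □^0A holds at y, so the antecedent holds at x; validity forces ◇^0A at z, giving a w with zR^0w and yR^0w.
First-order correspondent: ∀x ∀y ∀z ((xRy ∧ xR²z) → ∃w (y = w ∧ z = w)).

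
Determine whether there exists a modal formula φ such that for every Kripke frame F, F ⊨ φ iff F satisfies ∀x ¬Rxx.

Not modally definable

Any modally definable frame class is closed under surjective bounded morphisms.
The 4-cycle (worlds s,t,u,v with s→t→u→v→s) is irreflexive, and the map sending every world to a single reflexive point • is a surjective bounded morphism (forth: every edge maps to (•,•); back: every world has a successor). So any modal formula valid on the 4-cycle is also valid on the reflexive point, which is not irreflexive.
Hence irreflexivity is not modally definable.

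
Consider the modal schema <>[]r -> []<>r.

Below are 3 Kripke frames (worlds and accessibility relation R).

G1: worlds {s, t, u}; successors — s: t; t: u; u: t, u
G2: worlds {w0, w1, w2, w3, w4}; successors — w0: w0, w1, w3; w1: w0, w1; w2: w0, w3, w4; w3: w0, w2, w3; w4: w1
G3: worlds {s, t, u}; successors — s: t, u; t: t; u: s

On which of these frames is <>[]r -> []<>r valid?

This is the axiom for convergence; its first-order frame correspondent is forall x forall y forall z (Rxy & Rxz -> exists w (Ryw & Rzw)).
G1: condition met.
G2: fails — Rw2w4 and Rw2w3 but w4 and w3 have no common successor.
G3: fails — Rsu and Rst but u and t have no common successor.

G1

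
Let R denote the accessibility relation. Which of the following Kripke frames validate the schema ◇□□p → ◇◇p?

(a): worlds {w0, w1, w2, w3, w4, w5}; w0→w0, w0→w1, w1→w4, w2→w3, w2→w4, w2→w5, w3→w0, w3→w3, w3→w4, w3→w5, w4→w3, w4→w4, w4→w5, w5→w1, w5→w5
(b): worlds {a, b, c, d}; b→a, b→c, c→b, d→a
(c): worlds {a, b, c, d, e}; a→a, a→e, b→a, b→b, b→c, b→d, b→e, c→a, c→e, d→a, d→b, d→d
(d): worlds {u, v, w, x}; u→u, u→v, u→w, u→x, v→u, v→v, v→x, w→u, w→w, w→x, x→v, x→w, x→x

(a), (d)

This is the axiom for a generalized confluence (Geach) condition; its first-order frame correspondent is ∀x ∀y (xRy → ∃w (yR²w ∧ xR²w)).
(a): holds.
(b): fails — bRa but no w with aR²w and bR²w.
(c): fails — aRe but no w with eR²w and aR²w.
(d): holds.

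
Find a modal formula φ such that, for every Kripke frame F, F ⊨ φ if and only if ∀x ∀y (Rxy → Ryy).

A defining formula is □(□s → s) (the T□ axiom).

□(□s → s)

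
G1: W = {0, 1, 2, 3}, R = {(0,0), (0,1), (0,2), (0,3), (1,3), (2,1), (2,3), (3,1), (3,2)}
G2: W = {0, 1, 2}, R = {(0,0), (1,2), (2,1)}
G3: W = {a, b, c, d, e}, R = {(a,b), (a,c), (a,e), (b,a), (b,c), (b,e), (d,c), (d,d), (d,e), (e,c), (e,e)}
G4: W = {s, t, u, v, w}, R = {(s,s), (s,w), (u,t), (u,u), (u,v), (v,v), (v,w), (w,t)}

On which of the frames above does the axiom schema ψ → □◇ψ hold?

This is the axiom for symmetry; its first-order frame correspondent is ∀x ∀y (Rxy → Ryx).
G1: fails — R02 but not R20.
G2: ✓.
G3: fails — Rbc but not Rcb.
G4: fails — Ruv but not Rvu.
Valid on: G2.

G2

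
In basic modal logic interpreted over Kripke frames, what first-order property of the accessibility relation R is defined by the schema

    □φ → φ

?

reflexivity

This schema is the T axiom.
It corresponds to reflexivity: ∀x Rxx.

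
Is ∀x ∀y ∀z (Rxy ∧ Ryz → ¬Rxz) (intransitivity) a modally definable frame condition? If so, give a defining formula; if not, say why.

No — not modally definable

Any modally definable frame class is closed under surjective bounded morphisms.
The 3-cycle (worlds s,t,u with s→t→u→s) is intransitive. Mapping every world to a single reflexive point • is a surjective bounded morphism; the reflexive point is not intransitive (R••∧R•• but R••).
So the class is not modally definable.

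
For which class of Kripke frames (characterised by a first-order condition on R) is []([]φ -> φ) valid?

Suppose □(□φ→φ) is valid. Take Rxy and set V(φ)={w : Ryw}. Then at y, □φ holds; since □(□φ→φ) at x, □φ→φ at y, so φ at y, i.e. Ryy.

Shift-reflexivity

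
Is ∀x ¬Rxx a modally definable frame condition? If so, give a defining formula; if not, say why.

No — not modally definable

Modal frame validity is preserved under surjective bounded morphisms.
The 4-cycle (worlds w0,w1,w2,w3 with w0→w1→w2→w3→w0) is irreflexive, and the map sending every world to a single reflexive point • is a surjective bounded morphism (forth: every edge maps to (•,•); back: every world has a successor). So any modal formula valid on the 4-cycle is also valid on the reflexive point, which is not irreflexive.
Hence irreflexivity is not modally definable.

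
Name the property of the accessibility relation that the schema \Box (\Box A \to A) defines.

Suppose □(□A→A) is valid. Take Rxy and set V(A)={w : Ryw}. Then at y, □A holds; since □(□A→A) at x, □A→A at y, so A at y, i.e. Ryy.
Conversely, on a frame with shift-reflexivity the schema holds at every world under every valuation.
So the correspondent is shift-reflexivity.

shift-reflexivity: \forall x \forall y (Rxy \to Ryy)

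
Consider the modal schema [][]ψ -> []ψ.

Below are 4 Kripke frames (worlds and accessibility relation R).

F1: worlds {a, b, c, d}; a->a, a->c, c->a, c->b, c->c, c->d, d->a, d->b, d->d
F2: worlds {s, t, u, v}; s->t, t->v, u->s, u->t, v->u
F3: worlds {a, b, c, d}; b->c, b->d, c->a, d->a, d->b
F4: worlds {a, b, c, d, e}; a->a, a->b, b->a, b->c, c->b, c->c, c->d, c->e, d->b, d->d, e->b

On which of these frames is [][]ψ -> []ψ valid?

Frame correspondent (Sahlqvist): forall x forall y (Rxy -> exists z (Rxz & Rzy)) — i.e. density.
F1: condition met.
F2: fails — Rtv but no z with Rtz and Rzv.
F3: fails — Rbc but no z with Rbz and Rzc.
F4: fails — Reb but no z with Rez and Rzb.
Valid on: F1.

F1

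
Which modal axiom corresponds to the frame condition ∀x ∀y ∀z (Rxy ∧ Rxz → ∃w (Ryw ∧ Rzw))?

A defining formula is ◇□s → □◇s (the .2 axiom).
Suppose ◇□s→□◇s is valid. Take Rxy, Rxz and set V(s)={w : Ryw}. Then □s at y so ◇□s at x, so □◇s at x, so ◇s at z, giving w with Rzw and Ryw.

◇□s → □◇s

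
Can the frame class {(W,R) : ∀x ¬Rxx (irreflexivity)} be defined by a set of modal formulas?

No

Any modally definable frame class is closed under surjective bounded morphisms.
The 2-cycle (worlds a,b with a→b→a) is irreflexive, and the map sending every world to a single reflexive point • is a surjective bounded morphism (forth: every edge maps to (•,•); back: every world has a successor). So any modal formula valid on the 2-cycle is also valid on the reflexive point, which is not irreflexive.
Hence irreflexivity is not modally definable.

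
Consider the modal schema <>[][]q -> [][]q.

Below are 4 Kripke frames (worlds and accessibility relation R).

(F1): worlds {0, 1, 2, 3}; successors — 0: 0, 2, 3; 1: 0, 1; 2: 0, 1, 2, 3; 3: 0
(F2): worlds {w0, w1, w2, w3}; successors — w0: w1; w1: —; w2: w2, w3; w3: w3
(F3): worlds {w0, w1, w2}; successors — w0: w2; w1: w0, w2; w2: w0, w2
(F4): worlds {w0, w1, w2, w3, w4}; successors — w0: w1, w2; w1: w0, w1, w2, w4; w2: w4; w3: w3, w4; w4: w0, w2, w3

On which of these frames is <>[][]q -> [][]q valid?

Frame correspondent (Sahlqvist): forall x forall y forall z ((xRy & x R^2 z) -> exists w (y R^2 w & z = w)) — i.e. a generalized confluence (Geach) condition.
(F1): fails — 0R3, 0R²1 but no w with 3R²w and 1=w.
(F2): fails — w2Rw3, w2R²w2 but no w with w3R²w and w2=w.
(F3): holds.
(F4): fails — w0Rw2, w0R²w1 but no w with w2R²w and w1=w.

(F3)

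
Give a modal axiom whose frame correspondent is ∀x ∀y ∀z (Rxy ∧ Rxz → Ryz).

◇q → □◇q

The condition is the Euclidean property. The 5 schema ◇q → □◇q defines it.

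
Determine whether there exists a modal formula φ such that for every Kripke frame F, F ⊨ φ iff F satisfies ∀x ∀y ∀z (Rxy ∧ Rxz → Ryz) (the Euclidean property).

Definable; ◇r → □◇r defines it

This is a Sahlqvist condition; the 5 axiom ◇r → □◇r defines it.
Suppose ◇r→□◇r is valid. Take Rxy, Rxz and set V(r)={y}. Then ◇r at x, so □◇r at x, so ◇r at z, so some w with Rzw has r; w=y, i.e. Rzy. By symmetry of the argument, Ryz.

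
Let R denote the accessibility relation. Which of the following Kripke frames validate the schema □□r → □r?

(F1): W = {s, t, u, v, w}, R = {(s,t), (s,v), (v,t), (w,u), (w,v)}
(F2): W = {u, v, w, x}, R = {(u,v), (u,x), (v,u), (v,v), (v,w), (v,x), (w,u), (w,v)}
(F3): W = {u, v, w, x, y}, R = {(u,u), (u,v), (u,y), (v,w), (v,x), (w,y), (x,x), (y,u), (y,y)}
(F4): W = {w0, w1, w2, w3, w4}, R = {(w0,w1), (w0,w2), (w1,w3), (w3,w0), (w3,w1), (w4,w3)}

(F2)

This is the axiom for density; its first-order frame correspondent is ∀x ∀y (Rxy → ∃z (Rxz ∧ Rzy)).
(F1): fails — Rwu but no z with Rwz and Rzu.
(F2): holds.
(F3): fails — Rvw but no z with Rvz and Rzw.
(F4): fails — Rw1w3 but no z with Rw1z and Rzw3.
Valid on: (F2).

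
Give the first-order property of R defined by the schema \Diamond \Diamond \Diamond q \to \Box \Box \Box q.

This is a Sahlqvist (Geach-type) schema ◇^3□^0q → □^3◇^0q.
First-order correspondent: \forall x \forall y \forall z ((x R^3 y \wedge x R^3 z) \to \exists w (y = w \wedge z = w)).

\forall x \forall y \forall z ((x R^3 y \wedge x R^3 z) \to \exists w (y = w \wedge z = w))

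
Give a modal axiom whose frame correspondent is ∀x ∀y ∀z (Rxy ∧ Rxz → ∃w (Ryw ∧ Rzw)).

◇□s → □◇s

A defining formula is ◇□s → □◇s (the .2 axiom).
Suppose ◇□s→□◇s is valid. Take Rxy, Rxz and set V(s)={w : Ryw}. Then □s at y so ◇□s at x, so □◇s at x, so ◇s at z, giving w with Rzw and Ryw.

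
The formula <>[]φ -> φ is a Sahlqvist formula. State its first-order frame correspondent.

This is frame-equivalent to φ → □◇φ (substitute ¬φ for φ and contrapose).
Suppose φ→□◇φ is valid. Take Rxy and set V(φ)={x}. Then φ at x, so □◇φ at x, so ◇φ at y, so some z with Ryz has φ; z=x, i.e. Ryx.
Conversely, on a frame with symmetry the schema holds at every world under every valuation.
So the correspondent is symmetry.

symmetry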